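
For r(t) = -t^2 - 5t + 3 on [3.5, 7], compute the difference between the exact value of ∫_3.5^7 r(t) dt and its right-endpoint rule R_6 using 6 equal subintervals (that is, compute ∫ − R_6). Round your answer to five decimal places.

16.02141

Exact integral: ∫_3.5^7 r(t) dt ≈ -181.4166667.
R_6 ≈ -197.4380787.
Error ≈ -181.4166667 − (-197.4380787) ≈ 16.02141.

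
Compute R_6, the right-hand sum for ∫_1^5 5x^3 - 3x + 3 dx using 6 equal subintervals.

972

Δx = (5 − 1)/6 = 2/3.
Right endpoints: 5/3, 7/3, 3, 11/3, 13/3, 5.
f(5/3) = 571/27, f(7/3) = 1607/27, f(3) = 129, f(11/3) = 6439/27, f(13/3) = 10715/27, f(5) = 613.
Sum = Δx · [f(5/3) + f(7/3) + f(3) + ...].
Sum = 972.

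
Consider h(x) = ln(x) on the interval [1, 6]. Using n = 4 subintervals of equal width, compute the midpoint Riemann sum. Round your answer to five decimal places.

Δx = (6 − 1)/4 = 1.25.
Midpoints: 1.625, 2.875, 4.125, 5.375.
h(1.625) ≈ 0.48551, h(2.875) ≈ 1.05605, h(4.125) ≈ 1.41707, h(5.375) ≈ 1.68176.
Sum = Δx · [h(1.625) + h(2.875) + h(4.125) + h(5.375)].
Sum ≈ 5.80048.

5.80048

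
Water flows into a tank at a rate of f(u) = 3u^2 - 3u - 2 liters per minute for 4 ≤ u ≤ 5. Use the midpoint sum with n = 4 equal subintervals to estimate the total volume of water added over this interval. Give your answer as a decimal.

Δu = (5 − 4)/4 = 0.25.
Midpoints: 4.125, 4.375, 4.625, 4.875.
f(4.125) = 36.671875, f(4.375) = 42.296875, f(4.625) = 48.296875, f(4.875) = 54.671875.
Sum = Δu · [f(4.125) + f(4.375) + f(4.625) + f(4.875)].
Sum = 45.484375.

45.484375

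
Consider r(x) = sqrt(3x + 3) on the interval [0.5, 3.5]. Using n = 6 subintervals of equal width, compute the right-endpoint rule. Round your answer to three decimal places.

9.283

Δx = (3.5 − 0.5)/6 = 0.5.
Right endpoints: 1, 1.5, 2, 2.5, 3, 3.5.
r(1) ≈ 2.449, r(1.5) ≈ 2.739, r(2) ≈ 3.000, r(2.5) ≈ 3.240, r(3) ≈ 3.464, r(3.5) ≈ 3.674.
Sum = Δx · [r(1) + r(1.5) + r(2) + ...].
Sum ≈ 9.283.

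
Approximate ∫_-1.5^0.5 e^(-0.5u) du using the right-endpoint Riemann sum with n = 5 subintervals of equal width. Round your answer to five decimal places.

2.41767

Δu = (0.5 − (-1.5))/5 = 0.4.
Right endpoints: -1.1, -0.7, -0.3, 0.1, 0.5.
f(-1.1) ≈ 1.73325, f(-0.7) ≈ 1.41907, f(-0.3) ≈ 1.16183, f(0.1) ≈ 0.95123, f(0.5) ≈ 0.77880.
Sum = Δu · [f(-1.1) + f(-0.7) + f(-0.3) + f(0.1) + f(0.5)].
Sum ≈ 2.41767.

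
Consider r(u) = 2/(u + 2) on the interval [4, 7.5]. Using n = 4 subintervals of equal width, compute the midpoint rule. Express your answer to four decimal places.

0.9180

Δu = (7.5 − 4)/4 = 0.875.
Midpoints: 4.4375, 5.3125, 6.1875, 7.0625.
r(4.4375) = 32/103, r(5.3125) = 32/117, r(6.1875) = 32/131, r(7.0625) = 32/145.
Sum = Δu · [r(4.4375) + r(5.3125) + r(6.1875) + r(7.0625)].
Sum ≈ 0.9180.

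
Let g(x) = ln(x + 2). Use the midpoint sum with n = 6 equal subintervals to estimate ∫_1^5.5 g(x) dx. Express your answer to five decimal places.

Δx = (5.5 − 1)/6 = 0.75.
Midpoints: 1.375, 2.125, 2.875, 3.625, 4.375, 5.125.
g(1.375) ≈ 1.21640, g(2.125) ≈ 1.41707, g(2.875) ≈ 1.58412, g(3.625) ≈ 1.72722, g(4.375) ≈ 1.85238, g(5.125) ≈ 1.96361.
Sum = Δx · [g(1.375) + g(2.125) + g(2.875) + ...].
Sum ≈ 7.32060.

7.32060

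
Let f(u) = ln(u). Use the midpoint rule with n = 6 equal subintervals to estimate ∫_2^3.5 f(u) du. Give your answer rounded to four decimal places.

Δu = (3.5 − 2)/6 = 0.25.
Midpoints: 2.125, 2.375, 2.625, 2.875, 3.125, 3.375.
f(2.125) ≈ 0.7538, f(2.375) ≈ 0.8650, f(2.625) ≈ 0.9651, f(2.875) ≈ 1.0561, f(3.125) ≈ 1.1394, f(3.375) ≈ 1.2164.
Sum = Δu · [f(2.125) + f(2.375) + f(2.625) + ...].
Sum ≈ 1.4989.

1.4989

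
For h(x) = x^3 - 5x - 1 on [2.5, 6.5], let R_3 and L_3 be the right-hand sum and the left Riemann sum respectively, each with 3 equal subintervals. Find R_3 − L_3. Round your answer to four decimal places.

318.6667

R_3 ≈ 517.833333.
L_3 ≈ 199.166667.
R_3 − L_3 ≈ 318.6667.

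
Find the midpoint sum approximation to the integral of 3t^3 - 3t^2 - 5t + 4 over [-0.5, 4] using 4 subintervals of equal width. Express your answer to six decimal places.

100.401855

Δt = (4 − (-0.5))/4 = 1.125.
Midpoints: 0.0625, 1.1875, 2.3125, 3.4375.
f(0.0625) = 15059/4096, f(1.1875) = -4687/4096, f(2.3125) = 55271/4096, f(3.4375) = 299909/4096.
Sum = Δt · [f(0.0625) + f(1.1875) + f(2.3125) + f(3.4375)].
Sum ≈ 100.401855.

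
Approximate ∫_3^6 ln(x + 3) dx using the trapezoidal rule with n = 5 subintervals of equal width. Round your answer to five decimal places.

Δx = (6 − 3)/5 = 0.6.
f(3) ≈ 1.79176, f(3.6) ≈ 1.88707, f(4.2) ≈ 1.97408, f(4.8) ≈ 2.05412, f(5.4) ≈ 2.12823, f(6) ≈ 2.19722.
T_5 = (Δx/2)·[f(x_0) + 2f(x_1) + ... + 2f(x_{4}) + f(x_5)].
Sum ≈ 6.02280.

6.02280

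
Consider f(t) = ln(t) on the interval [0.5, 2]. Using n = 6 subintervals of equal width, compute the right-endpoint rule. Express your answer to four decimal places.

0.3984

Δt = (2 − 0.5)/6 = 0.25.
Right endpoints: 0.75, 1, 1.25, 1.5, 1.75, 2.
f(0.75) ≈ -0.2877, f(1) ≈ 0.0000, f(1.25) ≈ 0.2231, f(1.5) ≈ 0.4055, f(1.75) ≈ 0.5596, f(2) ≈ 0.6931.
Sum = Δt · [f(0.75) + f(1) + f(1.25) + ...].
Sum ≈ 0.3984.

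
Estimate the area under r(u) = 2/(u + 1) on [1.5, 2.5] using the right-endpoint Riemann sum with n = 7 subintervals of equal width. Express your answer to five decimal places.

0.65688

Δu = (2.5 − 1.5)/7 = 1/7.
Right endpoints: 23/14, 25/14, 27/14, 29/14, 31/14, 33/14, 2.5.
r(23/14) = 28/37, r(25/14) = 28/39, r(27/14) = 28/41, r(29/14) = 28/43, r(31/14) = 28/45, r(33/14) = 28/47, r(2.5) = 4/7.
Sum = Δu · [r(23/14) + r(25/14) + r(27/14) + ...].
Sum ≈ 0.65688.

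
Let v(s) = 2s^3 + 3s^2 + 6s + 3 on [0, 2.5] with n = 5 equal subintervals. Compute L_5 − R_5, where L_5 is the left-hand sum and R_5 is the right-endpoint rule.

L_5 = 46.25.
R_5 = 78.75.
L_5 − R_5 = -32.5.

-32.5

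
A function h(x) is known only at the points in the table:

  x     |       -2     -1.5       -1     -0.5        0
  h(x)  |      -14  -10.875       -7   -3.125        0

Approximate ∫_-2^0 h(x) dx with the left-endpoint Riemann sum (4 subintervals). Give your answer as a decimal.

Δx = 0.5.
Sum = 0.5·[(-14) + (-10.875) + (-7) + (-3.125)] = -17.5.

-17.5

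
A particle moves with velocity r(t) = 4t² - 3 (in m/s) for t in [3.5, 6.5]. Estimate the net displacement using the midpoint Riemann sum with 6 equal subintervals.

299.75

Δt = (6.5 − 3.5)/6 = 0.5.
Midpoints: 3.75, 4.25, 4.75, 5.25, 5.75, 6.25.
r(3.75) = 53.25, r(4.25) = 69.25, r(4.75) = 87.25, r(5.25) = 107.25, r(5.75) = 129.25, r(6.25) = 153.25.
Sum = Δt · [r(3.75) + r(4.25) + r(4.75) + ...].
Sum = 299.75.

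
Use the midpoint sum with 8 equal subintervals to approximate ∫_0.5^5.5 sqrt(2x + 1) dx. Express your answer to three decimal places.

12.920

Δx = (5.5 − 0.5)/8 = 0.625.
Midpoints: 0.8125, 1.4375, 2.0625, 2.6875, 3.3125, 3.9375, 4.5625, 5.1875.
f(0.8125) ≈ 1.620, f(1.4375) ≈ 1.969, f(2.0625) ≈ 2.264, f(2.6875) ≈ 2.525, f(3.3125) ≈ 2.761, f(3.9375) ≈ 2.979, f(4.5625) ≈ 3.182, f(5.1875) ≈ 3.373.
Sum = Δx · [f(0.8125) + f(1.4375) + f(2.0625) + ...].
Sum ≈ 12.920.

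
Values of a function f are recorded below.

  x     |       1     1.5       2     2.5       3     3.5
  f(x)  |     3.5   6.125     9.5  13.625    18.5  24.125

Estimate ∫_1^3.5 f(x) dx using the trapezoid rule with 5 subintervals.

Δx = 0.5.
T_5 = (0.5/2)·[3.5 + 2·6.125 + 2·9.5 + 2·13.625 + 2·18.5 + 24.125] = 30.78125.

30.78125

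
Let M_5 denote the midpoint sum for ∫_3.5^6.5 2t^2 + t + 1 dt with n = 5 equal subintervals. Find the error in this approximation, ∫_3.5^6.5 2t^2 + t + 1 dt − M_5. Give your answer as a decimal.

0.18

Exact integral: ∫_3.5^6.5 f(t) dt = 172.5.
M_5 = 172.32.
Error = 172.5 − 172.32 = 0.18.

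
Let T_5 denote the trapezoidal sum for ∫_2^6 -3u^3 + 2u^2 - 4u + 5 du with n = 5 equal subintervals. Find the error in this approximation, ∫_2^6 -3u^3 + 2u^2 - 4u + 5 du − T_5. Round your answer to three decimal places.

Exact integral: ∫_2^6 f(u) du ≈ -865.33333.
T_5 = -879.84.
Error ≈ -865.33333 − (-879.84) ≈ 14.507.

14.507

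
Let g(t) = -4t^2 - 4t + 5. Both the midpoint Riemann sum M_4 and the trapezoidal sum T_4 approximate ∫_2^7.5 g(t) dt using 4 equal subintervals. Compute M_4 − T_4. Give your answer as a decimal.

10.3984375

M_4 = -625.3671875.
T_4 = -635.765625.
M_4 − T_4 = 10.3984375.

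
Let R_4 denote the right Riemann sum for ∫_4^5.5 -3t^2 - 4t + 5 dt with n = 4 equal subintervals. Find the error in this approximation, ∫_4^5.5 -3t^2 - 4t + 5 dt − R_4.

Exact integral: ∫_4^5.5 f(t) dt = -123.375.
R_4 = -132.62109375.
Error = -123.375 − (-132.62109375) = 9.24609375.

9.24609375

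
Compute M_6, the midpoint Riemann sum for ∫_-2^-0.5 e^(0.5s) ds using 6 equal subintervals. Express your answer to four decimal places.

0.8213

Δs = (-0.5 − (-2))/6 = 0.25.
Midpoints: -1.875, -1.625, -1.375, -1.125, -0.875, -0.625.
f(-1.875) ≈ 0.3916, f(-1.625) ≈ 0.4437, f(-1.375) ≈ 0.5028, f(-1.125) ≈ 0.5698, f(-0.875) ≈ 0.6456, f(-0.625) ≈ 0.7316.
Sum = Δs · [f(-1.875) + f(-1.625) + f(-1.375) + ...].
Sum ≈ 0.8213.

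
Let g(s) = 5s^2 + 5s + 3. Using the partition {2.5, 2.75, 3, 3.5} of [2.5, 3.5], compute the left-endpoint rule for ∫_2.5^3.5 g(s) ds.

Subinterval widths: 0.25, 0.25, 0.5.
Left endpoints: 2.5, 2.75, 3.
g(2.5) = 46.75, g(2.75) = 54.5625, g(3) = 63.
Sum = Σ Δs_i · g(s_i).
Sum = 56.828125.

56.828125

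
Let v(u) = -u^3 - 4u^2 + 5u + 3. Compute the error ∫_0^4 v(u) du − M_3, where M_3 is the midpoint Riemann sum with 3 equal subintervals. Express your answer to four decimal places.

Exact integral: ∫_0^4 v(u) du ≈ -97.333333.
M_3 ≈ -91.407407.
Error ≈ -97.333333 − (-91.407407) ≈ -5.9259.

-5.9259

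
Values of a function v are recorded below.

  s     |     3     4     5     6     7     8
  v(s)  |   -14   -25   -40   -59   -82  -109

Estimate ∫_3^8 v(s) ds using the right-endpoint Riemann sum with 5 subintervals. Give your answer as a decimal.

-315

Δs = 1.
Sum = 1·[(-25) + (-40) + (-59) + (-82) + (-109)] = -315.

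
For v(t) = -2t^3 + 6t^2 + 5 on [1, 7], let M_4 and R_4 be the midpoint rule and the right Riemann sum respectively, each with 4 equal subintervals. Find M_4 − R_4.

M_4 = -465.75.
R_4 = -823.5.
M_4 − R_4 = 357.75.

357.75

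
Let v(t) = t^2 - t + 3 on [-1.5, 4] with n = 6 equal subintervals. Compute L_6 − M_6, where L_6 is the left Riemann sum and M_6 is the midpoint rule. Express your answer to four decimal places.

L_6 ≈ 29.072338.
M_6 ≈ 31.698206.
L_6 − M_6 ≈ -2.6259.

-2.6259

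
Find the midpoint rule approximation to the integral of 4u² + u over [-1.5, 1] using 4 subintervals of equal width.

Δu = (1 − (-1.5))/4 = 0.625.
Midpoints: -1.1875, -0.5625, 0.0625, 0.6875.
f(-1.1875) = 4.453125, f(-0.5625) = 0.703125, f(0.0625) = 0.078125, f(0.6875) = 2.578125.
Sum = Δu · [f(-1.1875) + f(-0.5625) + f(0.0625) + f(0.6875)].
Sum = 4.8828125.

4.8828125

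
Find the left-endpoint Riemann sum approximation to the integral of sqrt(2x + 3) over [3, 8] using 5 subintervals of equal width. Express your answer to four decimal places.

17.9183

Δx = (8 − 3)/5 = 1.
Left endpoints: 3, 4, 5, 6, 7.
f(3) ≈ 3.0000, f(4) ≈ 3.3166, f(5) ≈ 3.6056, f(6) ≈ 3.8730, f(7) ≈ 4.1231.
Sum = Δx · [f(3) + f(4) + f(5) + f(6) + f(7)].
Sum ≈ 17.9183.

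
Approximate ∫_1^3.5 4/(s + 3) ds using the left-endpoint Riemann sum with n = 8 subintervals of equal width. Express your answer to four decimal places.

Δs = (3.5 − 1)/8 = 0.3125.
Left endpoints: 1, 1.3125, 1.625, 1.9375, 2.25, 2.5625, 2.875, 3.1875.
f(1) = 1, f(1.3125) = 64/69, f(1.625) = 32/37, f(1.9375) = 64/79, f(2.25) = 16/21, f(2.5625) = 64/89, f(2.875) = 32/47, f(3.1875) = 64/99.
Sum = Δs · [f(1) + f(1.3125) + f(1.625) + ...].
Sum ≈ 2.0034.

2.0034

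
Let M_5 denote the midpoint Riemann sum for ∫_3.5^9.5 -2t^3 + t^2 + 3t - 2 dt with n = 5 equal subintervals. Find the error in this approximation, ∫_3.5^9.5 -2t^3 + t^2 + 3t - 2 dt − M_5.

-27.36

Exact integral: ∫_3.5^9.5 f(t) dt = -3621.
M_5 = -3593.64.
Error = -3621 − (-3593.64) = -27.36.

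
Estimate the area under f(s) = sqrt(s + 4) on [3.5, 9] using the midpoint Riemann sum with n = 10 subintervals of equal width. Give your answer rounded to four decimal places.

Δs = (9 − 3.5)/10 = 0.55.
Midpoints: 3.775, 4.325, 4.875, 5.425, 5.975, 6.525, 7.075, 7.625, 8.175, 8.725.
f(3.775) ≈ 2.7884, f(4.325) ≈ 2.8853, f(4.875) ≈ 2.9791, f(5.425) ≈ 3.0700, f(5.975) ≈ 3.1583, f(6.525) ≈ 3.2442, f(7.075) ≈ 3.3279, f(7.625) ≈ 3.4095, f(8.175) ≈ 3.4893, f(8.725) ≈ 3.5672.
Sum = Δs · [f(3.775) + f(4.325) + f(4.875) + ...].
Sum ≈ 17.5556.

17.5556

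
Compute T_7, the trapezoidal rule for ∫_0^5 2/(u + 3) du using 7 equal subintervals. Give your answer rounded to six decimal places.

Δu = (5 − 0)/7 = 5/7.
f(0) = 2/3, f(5/7) = 7/13, f(10/7) = 14/31, f(15/7) = 7/18, f(20/7) = 14/41, f(25/7) = 7/23, f(30/7) = 14/51, f(5) = 0.25.
T_7 = (Δu/2)·[f(u_0) + 2f(u_1) + ... + 2f(u_{6}) + f(u_7)].
Sum ≈ 1.969727.

1.969727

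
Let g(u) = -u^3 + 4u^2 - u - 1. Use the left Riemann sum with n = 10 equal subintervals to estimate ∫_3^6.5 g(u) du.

-96.03453125

Δu = (6.5 − 3)/10 = 0.35.
Left endpoints: 3, 3.35, 3.7, 4.05, 4.4, 4.75, 5.1, 5.45, 5.8, 6.15.
g(3) = 5, g(3.35) = 2.944625, g(3.7) = -0.593, g(4.05) = -5.870125, g(4.4) = -13.144, g(4.75) = -22.671875, g(5.1) = -34.711, g(5.45) = -49.518625, g(5.8) = -67.352, g(6.15) = -88.468375.
Sum = Δu · [g(3) + g(3.35) + g(3.7) + ...].
Sum = -96.03453125.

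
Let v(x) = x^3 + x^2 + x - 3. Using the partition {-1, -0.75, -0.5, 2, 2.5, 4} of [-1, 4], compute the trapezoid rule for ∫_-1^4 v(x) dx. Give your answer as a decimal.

Subinterval widths: 0.25, 0.25, 2.5, 0.5, 1.5.
v(-1) = -4, v(-0.75) = -3.609375, v(-0.5) = -3.375, v(2) = 11, v(2.5) = 21.375, v(4) = 81.
On each subinterval the trapezoid contributes (Δx_i/2)·[v(x_{i-1}) + v(x_i)].
Sum = 92.58203125.

92.58203125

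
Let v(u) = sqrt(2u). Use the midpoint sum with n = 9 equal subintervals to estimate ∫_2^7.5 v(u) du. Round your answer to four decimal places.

16.7020

Δu = (7.5 − 2)/9 = 11/18.
Midpoints: 83/36, 35/12, 127/36, 149/36, 4.75, 193/36, 215/36, 79/12, 259/36.
v(83/36) ≈ 2.1473, v(35/12) ≈ 2.4152, v(127/36) ≈ 2.6562, v(149/36) ≈ 2.8771, v(4.75) ≈ 3.0822, v(193/36) ≈ 3.2745, v(215/36) ≈ 3.4561, v(79/12) ≈ 3.6286, v(259/36) ≈ 3.7933.
Sum = Δu · [v(83/36) + v(35/12) + v(127/36) + ...].
Sum ≈ 16.7020.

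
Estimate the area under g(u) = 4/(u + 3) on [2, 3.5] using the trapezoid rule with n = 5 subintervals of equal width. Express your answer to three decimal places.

Δu = (3.5 − 2)/5 = 0.3.
g(2) = 0.8, g(2.3) = 40/53, g(2.6) = 5/7, g(2.9) = 40/59, g(3.2) = 20/31, g(3.5) = 8/13.
T_5 = (Δu/2)·[g(u_0) + 2g(u_1) + ... + 2g(u_{4}) + g(u_5)].
Sum ≈ 1.050.

1.050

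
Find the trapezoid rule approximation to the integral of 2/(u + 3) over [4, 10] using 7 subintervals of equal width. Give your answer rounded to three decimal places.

1.240

Δu = (10 − 4)/7 = 6/7.
f(4) = 2/7, f(34/7) = 14/55, f(40/7) = 14/61, f(46/7) = 14/67, f(52/7) = 14/73, f(58/7) = 14/79, f(64/7) = 14/85, f(10) = 2/13.
T_7 = (Δu/2)·[f(u_0) + 2f(u_1) + ... + 2f(u_{6}) + f(u_7)].
Sum ≈ 1.240.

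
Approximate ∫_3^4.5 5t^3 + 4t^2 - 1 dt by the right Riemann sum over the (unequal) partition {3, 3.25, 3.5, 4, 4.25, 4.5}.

Subinterval widths: 0.25, 0.25, 0.5, 0.25, 0.25.
Right endpoints: 3.25, 3.5, 4, 4.25, 4.5.
f(3.25) = 212.890625, f(3.5) = 262.375, f(4) = 383, f(4.25) = 455.078125, f(4.5) = 535.625.
Sum = Σ Δt_i · f(t_i).
Sum = 557.9921875.

557.9921875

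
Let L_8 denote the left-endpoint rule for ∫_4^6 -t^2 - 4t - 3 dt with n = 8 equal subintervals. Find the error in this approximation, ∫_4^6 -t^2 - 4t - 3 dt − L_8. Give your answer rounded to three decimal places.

Exact integral: ∫_4^6 f(t) dt ≈ -96.66667.
L_8 = -93.1875.
Error ≈ -96.66667 − (-93.1875) ≈ -3.479.

-3.479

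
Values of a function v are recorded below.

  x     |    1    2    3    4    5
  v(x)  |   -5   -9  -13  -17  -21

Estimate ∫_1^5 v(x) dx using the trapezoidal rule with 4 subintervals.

Δx = 1.
T_4 = (1/2)·[(-5) + 2·(-9) + 2·(-13) + 2·(-17) + (-21)] = -52.

-52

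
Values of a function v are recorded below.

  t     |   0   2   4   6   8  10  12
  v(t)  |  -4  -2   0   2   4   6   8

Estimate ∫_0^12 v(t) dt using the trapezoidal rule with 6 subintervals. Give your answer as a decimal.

Δt = 2.
T_6 = (2/2)·[(-4) + 2·(-2) + 2·0 + 2·2 + 2·4 + 2·6 + 8] = 24.

24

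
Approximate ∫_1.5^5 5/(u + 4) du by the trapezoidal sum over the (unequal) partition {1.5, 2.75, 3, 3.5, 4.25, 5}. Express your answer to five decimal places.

Subinterval widths: 1.25, 0.25, 0.5, 0.75, 0.75.
f(1.5) = 10/11, f(2.75) = 20/27, f(3) = 5/7, f(3.5) = 2/3, f(4.25) = 20/33, f(5) = 5/9.
On each subinterval the trapezoid contributes (Δu_i/2)·[f(u_{i-1}) + f(u_i)].
Sum ≈ 2.47114.

2.47114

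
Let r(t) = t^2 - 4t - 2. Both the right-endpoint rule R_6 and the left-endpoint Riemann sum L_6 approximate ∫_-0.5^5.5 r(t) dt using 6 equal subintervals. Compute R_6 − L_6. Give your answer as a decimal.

R_6 = -12.5.
L_6 = -18.5.
R_6 − L_6 = 6.

6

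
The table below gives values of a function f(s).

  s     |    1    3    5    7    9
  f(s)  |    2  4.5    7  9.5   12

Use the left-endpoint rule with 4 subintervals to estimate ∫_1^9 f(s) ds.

46

Δs = 2.
Sum = 2·[2 + 4.5 + 7 + 9.5] = 46.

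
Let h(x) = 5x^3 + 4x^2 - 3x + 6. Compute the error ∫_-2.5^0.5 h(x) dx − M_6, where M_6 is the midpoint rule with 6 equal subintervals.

Exact integral: ∫_-2.5^0.5 h(x) dx = -0.75.
M_6 = -0.0625.
Error = -0.75 − (-0.0625) = -0.6875.

-0.6875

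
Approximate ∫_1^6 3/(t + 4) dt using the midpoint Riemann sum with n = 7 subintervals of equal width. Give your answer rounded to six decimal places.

2.077537

Δt = (6 − 1)/7 = 5/7.
Midpoints: 19/14, 29/14, 39/14, 3.5, 59/14, 69/14, 79/14.
f(19/14) = 0.56, f(29/14) = 42/85, f(39/14) = 42/95, f(3.5) = 0.4, f(59/14) = 42/115, f(69/14) = 0.336, f(79/14) = 14/45.
Sum = Δt · [f(19/14) + f(29/14) + f(39/14) + ...].
Sum ≈ 2.077537.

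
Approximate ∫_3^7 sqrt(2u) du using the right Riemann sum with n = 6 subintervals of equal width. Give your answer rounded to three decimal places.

12.988

Δu = (7 − 3)/6 = 2/3.
Right endpoints: 11/3, 13/3, 5, 17/3, 19/3, 7.
f(11/3) ≈ 2.708, f(13/3) ≈ 2.944, f(5) ≈ 3.162, f(17/3) ≈ 3.367, f(19/3) ≈ 3.559, f(7) ≈ 3.742.
Sum = Δu · [f(11/3) + f(13/3) + f(5) + ...].
Sum ≈ 12.988.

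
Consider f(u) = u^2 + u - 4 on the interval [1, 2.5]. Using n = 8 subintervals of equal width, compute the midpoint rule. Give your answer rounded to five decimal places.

Δu = (2.5 − 1)/8 = 0.1875.
Midpoints: 1.09375, 1.28125, 1.46875, 1.65625, 1.84375, 2.03125, 2.21875, 2.40625.
f(1.09375) = -1751/1024, f(1.28125) = -1103/1024, f(1.46875) = -383/1024, f(1.65625) = 409/1024, f(1.84375) = 1273/1024, f(2.03125) = 2209/1024, f(2.21875) = 3217/1024, f(2.40625) = 4297/1024.
Sum = Δu · [f(1.09375) + f(1.28125) + f(1.46875) + ...].
Sum ≈ 1.49561.

1.49561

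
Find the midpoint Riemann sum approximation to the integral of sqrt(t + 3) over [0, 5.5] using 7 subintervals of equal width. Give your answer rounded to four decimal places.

Δt = (5.5 − 0)/7 = 11/14.
Midpoints: 11/28, 33/28, 55/28, 2.75, 99/28, 121/28, 143/28.
f(11/28) ≈ 1.8420, f(33/28) ≈ 2.0442, f(55/28) ≈ 2.2281, f(2.75) ≈ 2.3979, f(99/28) ≈ 2.5565, f(121/28) ≈ 2.7058, f(143/28) ≈ 2.8473.
Sum = Δt · [f(11/28) + f(33/28) + f(55/28) + ...].
Sum ≈ 13.0599.

13.0599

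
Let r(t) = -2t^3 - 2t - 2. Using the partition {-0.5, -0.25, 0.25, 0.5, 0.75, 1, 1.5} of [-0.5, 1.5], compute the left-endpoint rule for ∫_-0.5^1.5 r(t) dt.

-6.453125

Subinterval widths: 0.25, 0.5, 0.25, 0.25, 0.25, 0.5.
Left endpoints: -0.5, -0.25, 0.25, 0.5, 0.75, 1.
r(-0.5) = -0.75, r(-0.25) = -1.46875, r(0.25) = -2.53125, r(0.5) = -3.25, r(0.75) = -4.34375, r(1) = -6.
Sum = Σ Δt_i · r(t_i).
Sum = -6.453125.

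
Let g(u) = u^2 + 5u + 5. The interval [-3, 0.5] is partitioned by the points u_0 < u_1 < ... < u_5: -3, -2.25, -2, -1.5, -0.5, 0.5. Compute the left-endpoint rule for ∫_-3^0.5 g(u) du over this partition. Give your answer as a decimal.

0.953125

Subinterval widths: 0.75, 0.25, 0.5, 1, 1.
Left endpoints: -3, -2.25, -2, -1.5, -0.5.
g(-3) = -1, g(-2.25) = -1.1875, g(-2) = -1, g(-1.5) = -0.25, g(-0.5) = 2.75.
Sum = Σ Δu_i · g(u_i).
Sum = 0.953125.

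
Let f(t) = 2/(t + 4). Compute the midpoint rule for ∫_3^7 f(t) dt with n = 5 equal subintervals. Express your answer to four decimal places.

Δt = (7 − 3)/5 = 0.8.
Midpoints: 3.4, 4.2, 5, 5.8, 6.6.
f(3.4) = 10/37, f(4.2) = 10/41, f(5) = 2/9, f(5.8) = 10/49, f(6.6) = 10/53.
Sum = Δt · [f(3.4) + f(4.2) + f(5) + f(5.8) + f(6.6)].
Sum ≈ 0.9033.

0.9033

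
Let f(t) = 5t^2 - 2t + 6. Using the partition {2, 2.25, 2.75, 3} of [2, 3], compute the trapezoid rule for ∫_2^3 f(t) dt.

32.796875

Subinterval widths: 0.25, 0.5, 0.25.
f(2) = 22, f(2.25) = 26.8125, f(2.75) = 38.3125, f(3) = 45.
On each subinterval the trapezoid contributes (Δt_i/2)·[f(t_{i-1}) + f(t_i)].
Sum = 32.796875.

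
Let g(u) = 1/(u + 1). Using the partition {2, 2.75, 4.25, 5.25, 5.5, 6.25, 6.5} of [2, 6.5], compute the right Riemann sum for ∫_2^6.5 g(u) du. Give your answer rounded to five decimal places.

Subinterval widths: 0.75, 1.5, 1, 0.25, 0.75, 0.25.
Right endpoints: 2.75, 4.25, 5.25, 5.5, 6.25, 6.5.
g(2.75) = 4/15, g(4.25) = 4/21, g(5.25) = 0.16, g(5.5) = 2/13, g(6.25) = 4/29, g(6.5) = 2/15.
Sum = Σ Δu_i · g(u_i).
Sum ≈ 0.82096.

0.82096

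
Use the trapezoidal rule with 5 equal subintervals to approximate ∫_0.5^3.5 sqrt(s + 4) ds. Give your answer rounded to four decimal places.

7.3275

Δs = (3.5 − 0.5)/5 = 0.6.
f(0.5) ≈ 2.1213, f(1.1) ≈ 2.2583, f(1.7) ≈ 2.3875, f(2.3) ≈ 2.5100, f(2.9) ≈ 2.6268, f(3.5) ≈ 2.7386.
T_5 = (Δs/2)·[f(s_0) + 2f(s_1) + ... + 2f(s_{4}) + f(s_5)].
Sum ≈ 7.3275.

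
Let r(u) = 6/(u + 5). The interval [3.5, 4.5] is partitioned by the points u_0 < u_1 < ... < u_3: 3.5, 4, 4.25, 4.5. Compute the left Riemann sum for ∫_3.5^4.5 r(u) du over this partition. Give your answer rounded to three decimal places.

Subinterval widths: 0.5, 0.25, 0.25.
Left endpoints: 3.5, 4, 4.25.
r(3.5) = 12/17, r(4) = 2/3, r(4.25) = 24/37.
Sum = Σ Δu_i · r(u_i).
Sum ≈ 0.682.

0.682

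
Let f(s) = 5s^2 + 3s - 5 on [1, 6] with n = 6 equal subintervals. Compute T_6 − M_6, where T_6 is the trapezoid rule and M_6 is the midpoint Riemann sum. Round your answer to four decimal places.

4.3403

T_6 ≈ 388.726852.
M_6 ≈ 384.386574.
T_6 − M_6 ≈ 4.3403.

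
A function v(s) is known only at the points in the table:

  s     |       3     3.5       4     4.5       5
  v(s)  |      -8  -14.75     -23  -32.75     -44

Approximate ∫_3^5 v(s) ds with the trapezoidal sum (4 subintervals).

Δs = 0.5.
T_4 = (0.5/2)·[(-8) + 2·(-14.75) + 2·(-23) + 2·(-32.75) + (-44)] = -48.25.

-48.25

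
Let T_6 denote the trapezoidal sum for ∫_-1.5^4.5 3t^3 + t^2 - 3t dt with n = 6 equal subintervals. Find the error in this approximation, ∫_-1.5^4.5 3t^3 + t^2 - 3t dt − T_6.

Exact integral: ∫_-1.5^4.5 f(t) dt = 308.25.
T_6 = 322.75.
Error = 308.25 − 322.75 = -14.5.

-14.5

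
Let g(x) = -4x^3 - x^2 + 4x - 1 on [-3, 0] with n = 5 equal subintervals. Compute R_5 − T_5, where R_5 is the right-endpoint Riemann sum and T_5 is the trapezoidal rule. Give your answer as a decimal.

R_5 = 27.96.
T_5 = 54.06.
R_5 − T_5 = -26.1.

-26.1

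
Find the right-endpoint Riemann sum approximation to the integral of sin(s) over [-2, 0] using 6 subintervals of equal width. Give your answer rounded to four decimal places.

-1.2515

Δs = (0 − (-2))/6 = 1/3.
Right endpoints: -5/3, -4/3, -1, -2/3, -1/3, 0.
f(-5/3) ≈ -0.9954, f(-4/3) ≈ -0.9719, f(-1) ≈ -0.8415, f(-2/3) ≈ -0.6184, f(-1/3) ≈ -0.3272, f(0) ≈ 0.0000.
Sum = Δs · [f(-5/3) + f(-4/3) + f(-1) + ...].
Sum ≈ -1.2515.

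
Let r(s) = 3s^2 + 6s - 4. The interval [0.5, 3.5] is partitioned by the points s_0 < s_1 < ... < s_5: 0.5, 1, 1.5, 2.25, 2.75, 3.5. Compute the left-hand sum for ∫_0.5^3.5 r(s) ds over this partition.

49.921875

Subinterval widths: 0.5, 0.5, 0.75, 0.5, 0.75.
Left endpoints: 0.5, 1, 1.5, 2.25, 2.75.
r(0.5) = -0.25, r(1) = 5, r(1.5) = 11.75, r(2.25) = 24.6875, r(2.75) = 35.1875.
Sum = Σ Δs_i · r(s_i).
Sum = 49.921875.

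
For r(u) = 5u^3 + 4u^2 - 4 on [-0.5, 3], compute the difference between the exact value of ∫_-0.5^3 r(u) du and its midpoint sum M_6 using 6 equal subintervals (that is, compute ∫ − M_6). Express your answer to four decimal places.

Exact integral: ∫_-0.5^3 r(u) du ≈ 123.338542.
M_6 ≈ 121.080657.
Error ≈ 123.338542 − 121.080657 ≈ 2.2579.

2.2579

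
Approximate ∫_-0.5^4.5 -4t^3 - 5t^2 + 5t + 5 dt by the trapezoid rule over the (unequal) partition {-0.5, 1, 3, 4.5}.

-558.375

Subinterval widths: 1.5, 2, 1.5.
f(-0.5) = 1.75, f(1) = 1, f(3) = -133, f(4.5) = -438.25.
On each subinterval the trapezoid contributes (Δt_i/2)·[f(t_{i-1}) + f(t_i)].
Sum = -558.375.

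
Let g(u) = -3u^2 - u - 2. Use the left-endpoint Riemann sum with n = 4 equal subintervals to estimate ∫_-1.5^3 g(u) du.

-31.67578125

Δu = (3 − (-1.5))/4 = 1.125.
Left endpoints: -1.5, -0.375, 0.75, 1.875.
g(-1.5) = -7.25, g(-0.375) = -2.046875, g(0.75) = -4.4375, g(1.875) = -14.421875.
Sum = Δu · [g(-1.5) + g(-0.375) + g(0.75) + g(1.875)].
Sum = -31.67578125.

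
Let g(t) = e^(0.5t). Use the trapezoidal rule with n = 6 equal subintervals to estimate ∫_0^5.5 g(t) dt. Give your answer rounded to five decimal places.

Δt = (5.5 − 0)/6 = 11/12.
g(0) ≈ 1.00000, g(11/12) ≈ 1.58144, g(11/6) ≈ 2.50094, g(2.75) ≈ 3.95508, g(11/3) ≈ 6.25470, g(55/12) ≈ 9.89141, g(5.5) ≈ 15.64263.
T_6 = (Δt/2)·[g(t_0) + 2g(t_1) + ... + 2g(t_{5}) + g(t_6)].
Sum ≈ 29.79614.

29.79614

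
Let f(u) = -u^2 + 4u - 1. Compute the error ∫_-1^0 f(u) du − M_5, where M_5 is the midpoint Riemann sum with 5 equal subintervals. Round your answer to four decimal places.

-0.0033

Exact integral: ∫_-1^0 f(u) du ≈ -3.333333.
M_5 = -3.33.
Error ≈ -3.333333 − (-3.33) ≈ -0.0033.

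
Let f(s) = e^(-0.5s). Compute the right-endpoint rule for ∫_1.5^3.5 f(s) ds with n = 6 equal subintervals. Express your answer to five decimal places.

Δs = (3.5 − 1.5)/6 = 1/3.
Right endpoints: 11/6, 13/6, 2.5, 17/6, 19/6, 3.5.
f(11/6) ≈ 0.39985, f(13/6) ≈ 0.33847, f(2.5) ≈ 0.28650, f(17/6) ≈ 0.24252, f(19/6) ≈ 0.20529, f(3.5) ≈ 0.17377.
Sum = Δs · [f(11/6) + f(13/6) + f(2.5) + ...].
Sum ≈ 0.54880.

0.54880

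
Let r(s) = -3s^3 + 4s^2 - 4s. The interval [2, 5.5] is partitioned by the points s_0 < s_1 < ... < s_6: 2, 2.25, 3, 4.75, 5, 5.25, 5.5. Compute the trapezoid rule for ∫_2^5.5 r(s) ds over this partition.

-544.95703125

Subinterval widths: 0.25, 0.75, 1.75, 0.25, 0.25, 0.25.
r(2) = -16, r(2.25) = -22.921875, r(3) = -57, r(4.75) = -250.265625, r(5) = -295, r(5.25) = -344.859375, r(5.5) = -400.125.
On each subinterval the trapezoid contributes (Δs_i/2)·[r(s_{i-1}) + r(s_i)].
Sum = -544.95703125.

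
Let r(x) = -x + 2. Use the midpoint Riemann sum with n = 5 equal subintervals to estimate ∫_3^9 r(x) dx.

-24

Δx = (9 − 3)/5 = 1.2.
Midpoints: 3.6, 4.8, 6, 7.2, 8.4.
r(3.6) = -1.6, r(4.8) = -2.8, r(6) = -4, r(7.2) = -5.2, r(8.4) = -6.4.
Sum = Δx · [r(3.6) + r(4.8) + r(6) + r(7.2) + r(8.4)].
Sum = -24.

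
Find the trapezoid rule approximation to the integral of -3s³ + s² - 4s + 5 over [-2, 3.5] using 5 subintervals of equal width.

-78.96625

Δs = (3.5 − (-2))/5 = 1.1.
f(-2) = 41, f(-0.9) = 11.597, f(0.2) = 4.216, f(1.3) = -5.101, f(2.4) = -40.312, f(3.5) = -125.375.
T_5 = (Δs/2)·[f(s_0) + 2f(s_1) + ... + 2f(s_{4}) + f(s_5)].
Sum = -78.96625.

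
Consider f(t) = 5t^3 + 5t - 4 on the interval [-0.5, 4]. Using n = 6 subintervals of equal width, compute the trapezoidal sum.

Δt = (4 − (-0.5))/6 = 0.75.
f(-0.5) = -7.125, f(0.25) = -2.671875, f(1) = 6, f(1.75) = 31.546875, f(2.5) = 86.625, f(3.25) = 183.890625, f(4) = 336.
T_6 = (Δt/2)·[f(t_0) + 2f(t_1) + ... + 2f(t_{5}) + f(t_6)].
Sum = 352.37109375.

352.37109375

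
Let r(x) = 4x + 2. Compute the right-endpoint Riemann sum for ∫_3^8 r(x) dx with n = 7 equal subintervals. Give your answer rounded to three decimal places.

127.143

Δx = (8 − 3)/7 = 5/7.
Right endpoints: 26/7, 31/7, 36/7, 41/7, 46/7, 51/7, 8.
r(26/7) = 118/7, r(31/7) = 138/7, r(36/7) = 158/7, r(41/7) = 178/7, r(46/7) = 198/7, r(51/7) = 218/7, r(8) = 34.
Sum = Δx · [r(26/7) + r(31/7) + r(36/7) + ...].
Sum ≈ 127.143.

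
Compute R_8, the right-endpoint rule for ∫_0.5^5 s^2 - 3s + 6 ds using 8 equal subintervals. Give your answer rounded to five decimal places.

34.90137

Δs = (5 − 0.5)/8 = 0.5625.
Right endpoints: 1.0625, 1.625, 2.1875, 2.75, 3.3125, 3.875, 4.4375, 5.
f(1.0625) = 3.94140625, f(1.625) = 3.765625, f(2.1875) = 4.22265625, f(2.75) = 5.3125, f(3.3125) = 7.03515625, f(3.875) = 9.390625, f(4.4375) = 12.37890625, f(5) = 16.
Sum = Δs · [f(1.0625) + f(1.625) + f(2.1875) + ...].
Sum ≈ 34.90137.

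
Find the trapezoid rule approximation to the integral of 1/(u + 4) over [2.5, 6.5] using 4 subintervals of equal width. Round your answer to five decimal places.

0.48079

Δu = (6.5 − 2.5)/4 = 1.
f(2.5) = 2/13, f(3.5) = 2/15, f(4.5) = 2/17, f(5.5) = 2/19, f(6.5) = 2/21.
T_4 = (Δu/2)·[f(u_0) + 2f(u_1) + 2f(u_2) + 2f(u_3) + f(u_4)].
Sum ≈ 0.48079.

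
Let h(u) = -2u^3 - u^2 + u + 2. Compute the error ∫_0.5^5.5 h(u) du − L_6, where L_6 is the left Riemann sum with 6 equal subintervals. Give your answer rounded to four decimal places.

-137.9630

Exact integral: ∫_0.5^5.5 h(u) du ≈ -487.916667.
L_6 ≈ -349.953704.
Error ≈ -487.916667 − (-349.953704) ≈ -137.9630.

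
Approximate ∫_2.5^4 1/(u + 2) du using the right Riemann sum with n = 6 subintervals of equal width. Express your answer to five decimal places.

0.28085

Δu = (4 − 2.5)/6 = 0.25.
Right endpoints: 2.75, 3, 3.25, 3.5, 3.75, 4.
f(2.75) = 4/19, f(3) = 0.2, f(3.25) = 4/21, f(3.5) = 2/11, f(3.75) = 4/23, f(4) = 1/6.
Sum = Δu · [f(2.75) + f(3) + f(3.25) + ...].
Sum ≈ 0.28085.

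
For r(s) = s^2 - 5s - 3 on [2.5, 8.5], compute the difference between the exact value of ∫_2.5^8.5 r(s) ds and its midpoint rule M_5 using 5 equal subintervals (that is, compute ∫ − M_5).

Exact integral: ∫_2.5^8.5 r(s) ds = 16.5.
M_5 = 15.78.
Error = 16.5 − 15.78 = 0.72.

0.72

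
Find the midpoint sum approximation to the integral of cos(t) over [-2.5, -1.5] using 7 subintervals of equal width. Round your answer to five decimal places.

-0.39936

Δt = (-1.5 − (-2.5))/7 = 1/7.
Midpoints: -17/7, -16/7, -15/7, -2, -13/7, -12/7, -11/7.
f(-17/7) ≈ -0.75639, f(-16/7) ≈ -0.65556, f(-15/7) ≈ -0.54137, f(-2) ≈ -0.41615, f(-13/7) ≈ -0.28245, f(-12/7) ≈ -0.14300, f(-11/7) ≈ -0.00063.
Sum = Δt · [f(-17/7) + f(-16/7) + f(-15/7) + ...].
Sum ≈ -0.39936.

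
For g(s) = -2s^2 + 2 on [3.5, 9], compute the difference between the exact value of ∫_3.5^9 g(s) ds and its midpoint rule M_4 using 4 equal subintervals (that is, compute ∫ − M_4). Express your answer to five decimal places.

Exact integral: ∫_3.5^9 g(s) ds ≈ -446.4166667.
M_4 = -444.68359375.
Error ≈ -446.4166667 − (-444.68359375) ≈ -1.73307.

-1.73307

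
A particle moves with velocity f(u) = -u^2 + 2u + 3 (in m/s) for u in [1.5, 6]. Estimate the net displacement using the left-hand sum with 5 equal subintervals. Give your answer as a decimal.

Δu = (6 − 1.5)/5 = 0.9.
Left endpoints: 1.5, 2.4, 3.3, 4.2, 5.1.
f(1.5) = 3.75, f(2.4) = 2.04, f(3.3) = -1.29, f(4.2) = -6.24, f(5.1) = -12.81.
Sum = Δu · [f(1.5) + f(2.4) + f(3.3) + f(4.2) + f(5.1)].
Sum = -13.095.

-13.095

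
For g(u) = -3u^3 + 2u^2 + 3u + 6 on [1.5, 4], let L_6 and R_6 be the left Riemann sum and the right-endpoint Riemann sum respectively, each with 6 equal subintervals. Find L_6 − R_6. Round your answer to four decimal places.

L_6 ≈ -83.208189.
R_6 ≈ -144.406105.
L_6 − R_6 ≈ 61.1979.

61.1979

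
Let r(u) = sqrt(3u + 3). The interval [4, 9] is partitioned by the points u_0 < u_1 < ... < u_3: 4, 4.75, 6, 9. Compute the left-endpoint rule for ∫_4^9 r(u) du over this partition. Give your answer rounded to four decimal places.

21.8441

Subinterval widths: 0.75, 1.25, 3.
Left endpoints: 4, 4.75, 6.
r(4) ≈ 3.8730, r(4.75) ≈ 4.1533, r(6) ≈ 4.5826.
Sum = Σ Δu_i · r(u_i).
Sum ≈ 21.8441.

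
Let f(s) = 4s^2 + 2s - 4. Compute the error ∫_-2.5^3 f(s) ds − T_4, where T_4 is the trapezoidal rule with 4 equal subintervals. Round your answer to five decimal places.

Exact integral: ∫_-2.5^3 f(s) ds ≈ 37.5833333.
T_4 = 44.515625.
Error ≈ 37.5833333 − 44.515625 ≈ -6.93229.

-6.93229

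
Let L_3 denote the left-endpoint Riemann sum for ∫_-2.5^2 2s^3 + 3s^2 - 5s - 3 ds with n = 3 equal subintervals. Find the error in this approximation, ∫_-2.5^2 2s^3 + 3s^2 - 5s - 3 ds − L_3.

Exact integral: ∫_-2.5^2 f(s) ds = 4.21875.
L_3 = -6.75.
Error = 4.21875 − (-6.75) = 10.96875.

10.96875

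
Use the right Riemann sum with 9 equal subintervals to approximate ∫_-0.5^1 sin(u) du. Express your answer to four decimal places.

0.4466

Δu = (1 − (-0.5))/9 = 1/6.
Right endpoints: -1/3, -1/6, 0, 1/6, 1/3, 0.5, 2/3, 5/6, 1.
f(-1/3) ≈ -0.3272, f(-1/6) ≈ -0.1659, f(0) ≈ 0.0000, f(1/6) ≈ 0.1659, f(1/3) ≈ 0.3272, f(0.5) ≈ 0.4794, f(2/3) ≈ 0.6184, f(5/6) ≈ 0.7402, f(1) ≈ 0.8415.
Sum = Δu · [f(-1/3) + f(-1/6) + f(0) + ...].
Sum ≈ 0.4466.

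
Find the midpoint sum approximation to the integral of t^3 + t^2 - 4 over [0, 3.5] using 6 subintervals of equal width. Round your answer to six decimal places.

37.186994

Δt = (3.5 − 0)/6 = 7/12.
Midpoints: 7/24, 0.875, 35/24, 49/24, 2.625, 77/24.
f(7/24) = -53777/13824, f(0.875) = -1313/512, f(35/24) = 16979/13824, f(49/24) = 119977/13824, f(2.625) = 10741/512, f(77/24) = 543533/13824.
Sum = Δt · [f(7/24) + f(0.875) + f(35/24) + ...].
Sum ≈ 37.186994.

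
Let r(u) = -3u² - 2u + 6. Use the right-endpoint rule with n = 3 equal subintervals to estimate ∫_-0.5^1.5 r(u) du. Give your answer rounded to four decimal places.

Δu = (1.5 − (-0.5))/3 = 2/3.
Right endpoints: 1/6, 5/6, 1.5.
r(1/6) = 67/12, r(5/6) = 2.25, r(1.5) = -3.75.
Sum = Δu · [r(1/6) + r(5/6) + r(1.5)].
Sum ≈ 2.7222.

2.7222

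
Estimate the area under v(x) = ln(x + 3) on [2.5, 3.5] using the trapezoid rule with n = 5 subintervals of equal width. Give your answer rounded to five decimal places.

Δx = (3.5 − 2.5)/5 = 0.2.
v(2.5) ≈ 1.70475, v(2.7) ≈ 1.74047, v(2.9) ≈ 1.77495, v(3.1) ≈ 1.80829, v(3.3) ≈ 1.84055, v(3.5) ≈ 1.87180.
T_5 = (Δx/2)·[v(x_0) + 2v(x_1) + ... + 2v(x_{4}) + v(x_5)].
Sum ≈ 1.79051.

1.79051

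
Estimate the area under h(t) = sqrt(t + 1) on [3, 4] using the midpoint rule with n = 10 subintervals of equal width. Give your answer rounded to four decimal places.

Δt = (4 − 3)/10 = 0.1.
Midpoints: 3.05, 3.15, 3.25, 3.35, 3.45, 3.55, 3.65, 3.75, 3.85, 3.95.
h(3.05) ≈ 2.0125, h(3.15) ≈ 2.0372, h(3.25) ≈ 2.0616, h(3.35) ≈ 2.0857, h(3.45) ≈ 2.1095, h(3.55) ≈ 2.1331, h(3.65) ≈ 2.1564, h(3.75) ≈ 2.1794, h(3.85) ≈ 2.2023, h(3.95) ≈ 2.2249.
Sum = Δt · [h(3.05) + h(3.15) + h(3.25) + ...].
Sum ≈ 2.1202.

2.1202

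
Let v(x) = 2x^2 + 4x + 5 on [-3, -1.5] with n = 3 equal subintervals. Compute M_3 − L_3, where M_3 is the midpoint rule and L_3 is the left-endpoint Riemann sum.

-2.0625

M_3 = 9.6875.
L_3 = 11.75.
M_3 − L_3 = -2.0625.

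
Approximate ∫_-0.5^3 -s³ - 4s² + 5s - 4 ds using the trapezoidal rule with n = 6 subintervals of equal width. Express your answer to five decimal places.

-50.06438

Δs = (3 − (-0.5))/6 = 7/12.
f(-0.5) = -7.375, f(1/12) = -6241/1728, f(2/3) = -74/27, f(1.25) = -5.953125, f(11/6) = -3119/216, f(29/12) = -50789/1728, f(3) = -52.
T_6 = (Δs/2)·[f(s_0) + 2f(s_1) + ... + 2f(s_{5}) + f(s_6)].
Sum ≈ -50.06438.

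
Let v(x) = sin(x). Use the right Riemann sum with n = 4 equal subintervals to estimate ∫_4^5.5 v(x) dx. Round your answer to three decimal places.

Δx = (5.5 − 4)/4 = 0.375.
Right endpoints: 4.375, 4.75, 5.125, 5.5.
v(4.375) ≈ -0.944, v(4.75) ≈ -0.999, v(5.125) ≈ -0.916, v(5.5) ≈ -0.706.
Sum = Δx · [v(4.375) + v(4.75) + v(5.125) + v(5.5)].
Sum ≈ -1.337.

-1.337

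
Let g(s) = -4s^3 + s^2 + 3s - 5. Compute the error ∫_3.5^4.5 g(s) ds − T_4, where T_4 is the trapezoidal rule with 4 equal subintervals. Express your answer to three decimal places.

0.490

Exact integral: ∫_3.5^4.5 g(s) ds ≈ -236.91667.
T_4 = -237.40625.
Error ≈ -236.91667 − (-237.40625) ≈ 0.490.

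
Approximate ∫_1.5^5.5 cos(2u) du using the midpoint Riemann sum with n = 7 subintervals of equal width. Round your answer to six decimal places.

-0.602831

Δu = (5.5 − 1.5)/7 = 4/7.
Midpoints: 25/14, 33/14, 41/14, 3.5, 57/14, 65/14, 73/14.
f(25/14) ≈ -0.909034, f(33/14) ≈ 0.001897, f(41/14) ≈ 0.910608, f(3.5) ≈ 0.753902, f(57/14) ≈ -0.284875, f(65/14) ≈ -0.990346, f(73/14) ≈ -0.537106.
Sum = Δu · [f(25/14) + f(33/14) + f(41/14) + ...].
Sum ≈ -0.602831.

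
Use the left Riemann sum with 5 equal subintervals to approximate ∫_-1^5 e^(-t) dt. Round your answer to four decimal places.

Δt = (5 − (-1))/5 = 1.2.
Left endpoints: -1, 0.2, 1.4, 2.6, 3.8.
f(-1) ≈ 2.7183, f(0.2) ≈ 0.8187, f(1.4) ≈ 0.2466, f(2.6) ≈ 0.0743, f(3.8) ≈ 0.0224.
Sum = Δt · [f(-1) + f(0.2) + f(1.4) + f(2.6) + f(3.8)].
Sum ≈ 4.6563.

4.6563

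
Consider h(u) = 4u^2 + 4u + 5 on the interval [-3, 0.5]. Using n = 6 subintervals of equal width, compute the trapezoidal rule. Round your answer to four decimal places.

Δu = (0.5 − (-3))/6 = 7/12.
h(-3) = 29, h(-29/12) = 673/36, h(-11/6) = 100/9, h(-1.25) = 6.25, h(-2/3) = 37/9, h(-1/12) = 169/36, h(0.5) = 8.
T_6 = (Δu/2)·[h(u_0) + 2h(u_1) + ... + 2h(u_{5}) + h(u_6)].
Sum ≈ 36.9606.

36.9606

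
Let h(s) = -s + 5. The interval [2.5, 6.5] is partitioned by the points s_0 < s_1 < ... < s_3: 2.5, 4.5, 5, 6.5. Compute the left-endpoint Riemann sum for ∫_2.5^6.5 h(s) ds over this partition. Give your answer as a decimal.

5.25

Subinterval widths: 2, 0.5, 1.5.
Left endpoints: 2.5, 4.5, 5.
h(2.5) = 2.5, h(4.5) = 0.5, h(5) = 0.
Sum = Σ Δs_i · h(s_i).
Sum = 5.25.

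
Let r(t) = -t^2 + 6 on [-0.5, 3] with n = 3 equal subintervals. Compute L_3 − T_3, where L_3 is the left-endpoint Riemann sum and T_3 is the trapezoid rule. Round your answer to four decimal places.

L_3 ≈ 16.268519.
T_3 ≈ 11.164352.
L_3 − T_3 ≈ 5.1042.

5.1042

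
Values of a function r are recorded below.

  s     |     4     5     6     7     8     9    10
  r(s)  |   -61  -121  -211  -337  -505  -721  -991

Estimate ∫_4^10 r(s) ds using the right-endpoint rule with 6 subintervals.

-2886

Δs = 1.
Sum = 1·[(-121) + (-211) + (-337) + (-505) + (-721) + (-991)] = -2886.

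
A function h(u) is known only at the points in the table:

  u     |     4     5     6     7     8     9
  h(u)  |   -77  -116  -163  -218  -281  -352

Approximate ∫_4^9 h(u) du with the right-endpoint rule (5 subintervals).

Δu = 1.
Sum = 1·[(-116) + (-163) + (-218) + (-281) + (-352)] = -1130.

-1130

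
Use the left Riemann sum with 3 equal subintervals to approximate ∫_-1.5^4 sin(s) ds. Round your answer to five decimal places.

Δs = (4 − (-1.5))/3 = 11/6.
Left endpoints: -1.5, 1/3, 13/6.
f(-1.5) ≈ -0.99749, f(1/3) ≈ 0.32719, f(13/6) ≈ 0.82766.
Sum = Δs · [f(-1.5) + f(1/3) + f(13/6)].
Sum ≈ 0.28849.

0.28849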